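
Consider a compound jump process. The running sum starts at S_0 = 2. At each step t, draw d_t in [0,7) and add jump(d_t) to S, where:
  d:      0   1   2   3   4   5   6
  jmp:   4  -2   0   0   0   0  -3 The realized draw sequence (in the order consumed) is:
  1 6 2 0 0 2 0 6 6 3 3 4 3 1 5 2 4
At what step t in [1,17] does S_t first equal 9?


t=0: S=2, d=1, jump=-2, S_1=0
t=1: S=0, d=6, jump=-3, S_2=-3
t=2: S=-3, d=2, jump=0, S_3=-3
t=3: S=-3, d=0, jump=4, S_4=1
t=4: S=1, d=0, jump=4, S_5=5
t=5: S=5, d=2, jump=0, S_6=5
t=6: S=5, d=0, jump=4, S_7=9
t=7: S=9, d=6, jump=-3, S_8=6
t=8: S=6, d=6, jump=-3, S_9=3
t=9: S=3, d=3, jump=0, S_10=3
t=10: S=3, d=3, jump=0, S_11=3
t=11: S=3, d=4, jump=0, S_12=3
t=12: S=3, d=3, jump=0, S_13=3
t=13: S=3, d=1, jump=-2, S_14=1
t=14: S=1, d=5, jump=0, S_15=1
t=15: S=1, d=2, jump=0, S_16=1
t=16: S=1, d=4, jump=0, S_17=1

7


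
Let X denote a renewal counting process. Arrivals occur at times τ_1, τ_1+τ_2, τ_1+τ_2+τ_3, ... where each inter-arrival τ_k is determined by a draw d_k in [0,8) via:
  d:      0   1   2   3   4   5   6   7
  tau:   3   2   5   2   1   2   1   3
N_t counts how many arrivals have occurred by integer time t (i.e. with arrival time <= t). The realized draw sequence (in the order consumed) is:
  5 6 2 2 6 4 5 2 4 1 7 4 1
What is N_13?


4

draw d_1=5: τ_1=2, arrival time A_1=2
draw d_2=6: τ_2=1, arrival time A_2=3
draw d_3=2: τ_3=5, arrival time A_3=8
draw d_4=2: τ_4=5, arrival time A_4=13
draw d_5=6: τ_5=1, arrival time A_5=14
draw d_6=4: τ_6=1, arrival time A_6=15
draw d_7=5: τ_7=2, arrival time A_7=17
draw d_8=2: τ_8=5, arrival time A_8=22
draw d_9=4: τ_9=1, arrival time A_9=23
draw d_10=1: τ_10=2, arrival time A_10=25
draw d_11=7: τ_11=3, arrival time A_11=28
draw d_12=4: τ_12=1, arrival time A_12=29
draw d_13=1: τ_13=2, arrival time A_13=31
N_t over t=0..13: 0:0 1:0 2:1 3:2 4:2 5:2 6:2 7:2 8:3 9:3 10:3 11:3 12:3 13:4


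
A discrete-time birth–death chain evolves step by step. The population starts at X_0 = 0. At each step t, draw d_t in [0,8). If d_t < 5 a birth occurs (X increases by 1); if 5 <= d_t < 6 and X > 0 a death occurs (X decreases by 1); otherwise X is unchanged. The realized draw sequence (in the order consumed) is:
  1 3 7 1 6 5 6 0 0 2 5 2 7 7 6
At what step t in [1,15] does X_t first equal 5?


10

t=0: X=0, d=1 → birth, X_1=1
t=1: X=1, d=3 → birth, X_2=2
t=2: X=2, d=7 → hold, X_3=2
t=3: X=2, d=1 → birth, X_4=3
t=4: X=3, d=6 → hold, X_5=3
t=5: X=3, d=5 → death, X_6=2
t=6: X=2, d=6 → hold, X_7=2
t=7: X=2, d=0 → birth, X_8=3
t=8: X=3, d=0 → birth, X_9=4
t=9: X=4, d=2 → birth, X_10=5
t=10: X=5, d=5 → death, X_11=4
t=11: X=4, d=2 → birth, X_12=5
t=12: X=5, d=7 → hold, X_13=5
t=13: X=5, d=7 → hold, X_14=5
t=14: X=5, d=6 → hold, X_15=5


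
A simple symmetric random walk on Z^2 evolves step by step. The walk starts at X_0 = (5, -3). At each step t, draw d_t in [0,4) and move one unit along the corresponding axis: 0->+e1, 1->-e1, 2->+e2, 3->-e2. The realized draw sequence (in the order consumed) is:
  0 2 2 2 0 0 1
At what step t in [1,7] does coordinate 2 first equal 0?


4

t=0: X=(5, -3), d=0 → +e1, X_1=(6, -3)
t=1: X=(6, -3), d=2 → +e2, X_2=(6, -2)
t=2: X=(6, -2), d=2 → +e2, X_3=(6, -1)
t=3: X=(6, -1), d=2 → +e2, X_4=(6, 0)
t=4: X=(6, 0), d=0 → +e1, X_5=(7, 0)
t=5: X=(7, 0), d=0 → +e1, X_6=(8, 0)
t=6: X=(8, 0), d=1 → -e1, X_7=(7, 0)


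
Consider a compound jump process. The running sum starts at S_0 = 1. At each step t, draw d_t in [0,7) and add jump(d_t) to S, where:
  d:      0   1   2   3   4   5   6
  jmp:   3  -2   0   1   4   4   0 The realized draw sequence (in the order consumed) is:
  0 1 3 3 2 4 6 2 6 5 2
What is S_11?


t=0: S=1, d=0, jump=3, S_1=4
t=1: S=4, d=1, jump=-2, S_2=2
t=2: S=2, d=3, jump=1, S_3=3
t=3: S=3, d=3, jump=1, S_4=4
t=4: S=4, d=2, jump=0, S_5=4
t=5: S=4, d=4, jump=4, S_6=8
t=6: S=8, d=6, jump=0, S_7=8
t=7: S=8, d=2, jump=0, S_8=8
t=8: S=8, d=6, jump=0, S_9=8
t=9: S=8, d=5, jump=4, S_10=12
t=10: S=12, d=2, jump=0, S_11=12

12


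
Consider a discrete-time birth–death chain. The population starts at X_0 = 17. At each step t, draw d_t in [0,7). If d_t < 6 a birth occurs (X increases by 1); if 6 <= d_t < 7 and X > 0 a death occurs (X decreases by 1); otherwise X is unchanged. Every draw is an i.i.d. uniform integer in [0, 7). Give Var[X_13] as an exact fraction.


312/49

X can drop by at most 1 per step and X_0 = 17 > T = 13, so X_t >= 17 − t >= 4 > 0 for every t <= 13: the floor at 0 (the 'and X > 0' condition) never binds. Hence X_13 = X_0 + Σ_{t<13} Y_t with i.i.d. increments Y_t = y(d_t) ∈ {+1, −1, 0}.
Outcome values over d=0..6: [1, 1, 1, 1, 1, 1, -1]
Σy = 5, Σy² = 7, M = 7
μ = 5/7 = 5/7,  σ² = 7/7 − (5/7)² = 24/49
Independent increments: Var[X_13] = 13·σ² = 13·(24/49) = 312/49


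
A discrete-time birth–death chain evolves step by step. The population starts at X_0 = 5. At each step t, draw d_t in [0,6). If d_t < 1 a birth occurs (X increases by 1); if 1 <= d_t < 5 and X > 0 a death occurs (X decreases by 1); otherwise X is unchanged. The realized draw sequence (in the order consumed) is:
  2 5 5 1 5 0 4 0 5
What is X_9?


t=0: X=5, d=2 → death, X_1=4
t=1: X=4, d=5 → hold, X_2=4
t=2: X=4, d=5 → hold, X_3=4
t=3: X=4, d=1 → death, X_4=3
t=4: X=3, d=5 → hold, X_5=3
t=5: X=3, d=0 → birth, X_6=4
t=6: X=4, d=4 → death, X_7=3
t=7: X=3, d=0 → birth, X_8=4
t=8: X=4, d=5 → hold, X_9=4

4


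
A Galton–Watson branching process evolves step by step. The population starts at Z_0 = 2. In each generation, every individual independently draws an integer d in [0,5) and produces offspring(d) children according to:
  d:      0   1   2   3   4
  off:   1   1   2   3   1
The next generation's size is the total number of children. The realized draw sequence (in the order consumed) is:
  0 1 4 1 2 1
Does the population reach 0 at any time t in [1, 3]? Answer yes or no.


no

gen 0: Z_0=2, draws=[0, 1], offspring=[1, 1], Z_1=2
gen 1: Z_1=2, draws=[4, 1], offspring=[1, 1], Z_2=2
gen 2: Z_2=2, draws=[2, 1], offspring=[2, 1], Z_3=3


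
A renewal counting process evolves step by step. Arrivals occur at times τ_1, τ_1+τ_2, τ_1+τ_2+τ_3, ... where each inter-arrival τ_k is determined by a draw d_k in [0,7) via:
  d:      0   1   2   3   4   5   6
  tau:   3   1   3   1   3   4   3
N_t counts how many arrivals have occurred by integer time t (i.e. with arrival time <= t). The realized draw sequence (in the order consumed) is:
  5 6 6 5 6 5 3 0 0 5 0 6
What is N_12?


draw d_1=5: τ_1=4, arrival time A_1=4
draw d_2=6: τ_2=3, arrival time A_2=7
draw d_3=6: τ_3=3, arrival time A_3=10
draw d_4=5: τ_4=4, arrival time A_4=14
draw d_5=6: τ_5=3, arrival time A_5=17
draw d_6=5: τ_6=4, arrival time A_6=21
draw d_7=3: τ_7=1, arrival time A_7=22
draw d_8=0: τ_8=3, arrival time A_8=25
draw d_9=0: τ_9=3, arrival time A_9=28
draw d_10=5: τ_10=4, arrival time A_10=32
draw d_11=0: τ_11=3, arrival time A_11=35
draw d_12=6: τ_12=3, arrival time A_12=38
N_t over t=0..12: 0:0 1:0 2:0 3:0 4:1 5:1 6:1 7:2 8:2 9:2 10:3 11:3 12:3

3


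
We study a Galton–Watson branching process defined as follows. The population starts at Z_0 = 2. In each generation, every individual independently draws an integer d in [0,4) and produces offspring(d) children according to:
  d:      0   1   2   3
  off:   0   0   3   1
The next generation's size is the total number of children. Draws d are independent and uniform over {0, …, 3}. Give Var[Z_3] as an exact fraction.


9

Outcome values over d=0..3: [0, 0, 3, 1]
Σy = 4, Σy² = 10, M = 4
μ = 4/4 = 1,  σ² = 10/4 − (1)² = 3/2
V_0 = 0, E_0 = 2
V_1 = 3/2·E_0 + (1)²·V_0 = 3;  E_1 = 2
V_2 = 3/2·E_1 + (1)²·V_1 = 6;  E_2 = 2
V_3 = 3/2·E_2 + (1)²·V_2 = 9;  E_3 = 2


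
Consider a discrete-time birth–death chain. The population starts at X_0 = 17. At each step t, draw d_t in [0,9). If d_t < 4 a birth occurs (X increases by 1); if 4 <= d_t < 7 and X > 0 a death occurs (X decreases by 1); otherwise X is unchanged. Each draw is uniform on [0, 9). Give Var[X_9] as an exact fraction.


62/9

X can drop by at most 1 per step and X_0 = 17 > T = 9, so X_t >= 17 − t >= 8 > 0 for every t <= 9: the floor at 0 (the 'and X > 0' condition) never binds. Hence X_9 = X_0 + Σ_{t<9} Y_t with i.i.d. increments Y_t = y(d_t) ∈ {+1, −1, 0}.
Outcome values over d=0..8: [1, 1, 1, 1, -1, -1, -1, 0, 0]
Σy = 1, Σy² = 7, M = 9
μ = 1/9 = 1/9,  σ² = 7/9 − (1/9)² = 62/81
Independent increments: Var[X_9] = 9·σ² = 9·(62/81) = 62/9


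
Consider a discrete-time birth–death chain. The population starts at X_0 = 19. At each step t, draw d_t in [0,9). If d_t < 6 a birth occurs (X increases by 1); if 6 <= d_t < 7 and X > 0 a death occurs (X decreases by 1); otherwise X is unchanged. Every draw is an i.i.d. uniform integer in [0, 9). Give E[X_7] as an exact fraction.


206/9

X can drop by at most 1 per step and X_0 = 19 > T = 7, so X_t >= 19 − t >= 12 > 0 for every t <= 7: the floor at 0 (the 'and X > 0' condition) never binds. Hence X_7 = X_0 + Σ_{t<7} Y_t with i.i.d. increments Y_t = y(d_t) ∈ {+1, −1, 0}.
Outcome values over d=0..8: [1, 1, 1, 1, 1, 1, -1, 0, 0]
Σy = 5, Σy² = 7, M = 9
μ = 5/9 = 5/9,  σ² = 7/9 − (5/9)² = 38/81
E[X_7] = 19 + 7·(5/9) = 206/9


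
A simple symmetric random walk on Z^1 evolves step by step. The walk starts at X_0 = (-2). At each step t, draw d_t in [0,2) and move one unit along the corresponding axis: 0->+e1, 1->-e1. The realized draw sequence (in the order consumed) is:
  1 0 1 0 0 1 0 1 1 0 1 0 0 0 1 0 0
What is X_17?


t=0: X=(-2), d=1 → -e1, X_1=(-3)
t=1: X=(-3), d=0 → +e1, X_2=(-2)
t=2: X=(-2), d=1 → -e1, X_3=(-3)
t=3: X=(-3), d=0 → +e1, X_4=(-2)
t=4: X=(-2), d=0 → +e1, X_5=(-1)
t=5: X=(-1), d=1 → -e1, X_6=(-2)
t=6: X=(-2), d=0 → +e1, X_7=(-1)
t=7: X=(-1), d=1 → -e1, X_8=(-2)
t=8: X=(-2), d=1 → -e1, X_9=(-3)
t=9: X=(-3), d=0 → +e1, X_10=(-2)
t=10: X=(-2), d=1 → -e1, X_11=(-3)
t=11: X=(-3), d=0 → +e1, X_12=(-2)
t=12: X=(-2), d=0 → +e1, X_13=(-1)
t=13: X=(-1), d=0 → +e1, X_14=(0)
t=14: X=(0), d=1 → -e1, X_15=(-1)
t=15: X=(-1), d=0 → +e1, X_16=(0)
t=16: X=(0), d=0 → +e1, X_17=(1)

(1)


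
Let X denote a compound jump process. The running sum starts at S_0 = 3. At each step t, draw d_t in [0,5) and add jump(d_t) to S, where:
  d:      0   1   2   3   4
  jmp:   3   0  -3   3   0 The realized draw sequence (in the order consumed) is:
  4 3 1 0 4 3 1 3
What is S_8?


15

t=0: S=3, d=4, jump=0, S_1=3
t=1: S=3, d=3, jump=3, S_2=6
t=2: S=6, d=1, jump=0, S_3=6
t=3: S=6, d=0, jump=3, S_4=9
t=4: S=9, d=4, jump=0, S_5=9
t=5: S=9, d=3, jump=3, S_6=12
t=6: S=12, d=1, jump=0, S_7=12
t=7: S=12, d=3, jump=3, S_8=15


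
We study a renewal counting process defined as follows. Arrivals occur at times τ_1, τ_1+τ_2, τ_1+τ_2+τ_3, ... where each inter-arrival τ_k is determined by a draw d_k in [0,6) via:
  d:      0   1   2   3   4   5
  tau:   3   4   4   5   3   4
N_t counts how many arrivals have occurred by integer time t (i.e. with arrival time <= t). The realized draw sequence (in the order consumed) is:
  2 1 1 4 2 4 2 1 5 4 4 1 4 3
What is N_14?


3

draw d_1=2: τ_1=4, arrival time A_1=4
draw d_2=1: τ_2=4, arrival time A_2=8
draw d_3=1: τ_3=4, arrival time A_3=12
draw d_4=4: τ_4=3, arrival time A_4=15
draw d_5=2: τ_5=4, arrival time A_5=19
draw d_6=4: τ_6=3, arrival time A_6=22
draw d_7=2: τ_7=4, arrival time A_7=26
draw d_8=1: τ_8=4, arrival time A_8=30
draw d_9=5: τ_9=4, arrival time A_9=34
draw d_10=4: τ_10=3, arrival time A_10=37
draw d_11=4: τ_11=3, arrival time A_11=40
draw d_12=1: τ_12=4, arrival time A_12=44
draw d_13=4: τ_13=3, arrival time A_13=47
draw d_14=3: τ_14=5, arrival time A_14=52
N_t over t=0..14: 0:0 1:0 2:0 3:0 4:1 5:1 6:1 7:1 8:2 9:2 10:2 11:2 12:3 13:3 14:3


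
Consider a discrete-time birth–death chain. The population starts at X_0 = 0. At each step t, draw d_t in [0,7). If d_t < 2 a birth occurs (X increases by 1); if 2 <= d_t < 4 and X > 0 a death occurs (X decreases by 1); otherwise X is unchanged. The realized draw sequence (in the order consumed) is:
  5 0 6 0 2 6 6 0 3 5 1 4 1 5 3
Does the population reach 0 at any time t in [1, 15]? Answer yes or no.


t=0: X=0, d=5 → hold, X_1=0
t=1: X=0, d=0 → birth, X_2=1
t=2: X=1, d=6 → hold, X_3=1
t=3: X=1, d=0 → birth, X_4=2
t=4: X=2, d=2 → death, X_5=1
t=5: X=1, d=6 → hold, X_6=1
t=6: X=1, d=6 → hold, X_7=1
t=7: X=1, d=0 → birth, X_8=2
t=8: X=2, d=3 → death, X_9=1
t=9: X=1, d=5 → hold, X_10=1
t=10: X=1, d=1 → birth, X_11=2
t=11: X=2, d=4 → hold, X_12=2
t=12: X=2, d=1 → birth, X_13=3
t=13: X=3, d=5 → hold, X_14=3
t=14: X=3, d=3 → death, X_15=2

yes


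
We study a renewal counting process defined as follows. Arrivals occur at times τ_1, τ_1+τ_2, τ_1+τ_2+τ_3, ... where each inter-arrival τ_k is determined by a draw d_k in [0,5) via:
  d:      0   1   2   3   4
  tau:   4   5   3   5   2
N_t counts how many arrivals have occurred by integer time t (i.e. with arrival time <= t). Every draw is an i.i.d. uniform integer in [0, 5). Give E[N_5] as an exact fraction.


Inter-arrival values over d=0..4: [4, 5, 3, 5, 2]
Each d has probability 1/5, so the pmf of τ is: f(2) = 1/5, f(3) = 1/5, f(4) = 1/5, f(5) = 2/5
Renewal equation for m(n) = E[N_n]: condition on τ_1 = k (if k <= n, one arrival plus a fresh copy on the remaining n−k steps): m(n) = F(n) + Σ_{k<=n} f(k)·m(n−k), where F(n) = P(τ <= n) and m(0) = 0
m(1) = F(1) = 0
m(2) = F(2) = 1/5
m(3) = F(3) = 2/5
m(4) = F(4) + f(2)·m(2) = 3/5 + 1/5·1/5 = 16/25
m(5) = F(5) + f(2)·m(3) + f(3)·m(2) = 1 + 1/5·2/5 + 1/5·1/5 = 28/25
E[N_5] = m(5) = 28/25

28/25


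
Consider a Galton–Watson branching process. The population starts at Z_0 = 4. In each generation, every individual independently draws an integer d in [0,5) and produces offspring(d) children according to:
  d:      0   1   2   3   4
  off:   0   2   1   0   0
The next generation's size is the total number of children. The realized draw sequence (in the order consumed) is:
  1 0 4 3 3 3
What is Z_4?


0

gen 0: Z_0=4, draws=[1, 0, 4, 3], offspring=[2, 0, 0, 0], Z_1=2
gen 1: Z_1=2, draws=[3, 3], offspring=[0, 0], Z_2=0
gen 2: Z_2=0, draws=[], offspring=[], Z_3=0
gen 3: Z_3=0, draws=[], offspring=[], Z_4=0


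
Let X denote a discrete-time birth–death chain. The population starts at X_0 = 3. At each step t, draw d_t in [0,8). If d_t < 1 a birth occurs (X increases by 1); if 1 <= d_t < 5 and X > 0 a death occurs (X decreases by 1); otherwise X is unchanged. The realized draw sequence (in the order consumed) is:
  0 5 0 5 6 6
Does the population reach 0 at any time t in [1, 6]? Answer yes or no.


t=0: X=3, d=0 → birth, X_1=4
t=1: X=4, d=5 → hold, X_2=4
t=2: X=4, d=0 → birth, X_3=5
t=3: X=5, d=5 → hold, X_4=5
t=4: X=5, d=6 → hold, X_5=5
t=5: X=5, d=6 → hold, X_6=5

no


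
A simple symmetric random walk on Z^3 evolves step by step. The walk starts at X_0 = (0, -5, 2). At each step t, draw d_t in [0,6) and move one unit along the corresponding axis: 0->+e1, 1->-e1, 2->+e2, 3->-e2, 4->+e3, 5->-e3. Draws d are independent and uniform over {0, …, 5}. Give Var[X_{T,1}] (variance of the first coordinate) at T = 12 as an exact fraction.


Outcome values over d=0..5: [1, -1, 0, 0, 0, 0]
Σy = 0, Σy² = 2, M = 6
μ = 0/6 = 0,  σ² = 2/6 − (0)² = 1/3
Independent increments: Var[X_12] = 12·σ² = 12·(1/3) = 4

4


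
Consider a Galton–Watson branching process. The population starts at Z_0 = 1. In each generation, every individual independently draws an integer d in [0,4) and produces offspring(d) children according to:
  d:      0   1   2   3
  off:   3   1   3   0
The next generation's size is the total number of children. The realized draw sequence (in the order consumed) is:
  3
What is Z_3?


0

gen 0: Z_0=1, draws=[3], offspring=[0], Z_1=0
gen 1: Z_1=0, draws=[], offspring=[], Z_2=0
gen 2: Z_2=0, draws=[], offspring=[], Z_3=0


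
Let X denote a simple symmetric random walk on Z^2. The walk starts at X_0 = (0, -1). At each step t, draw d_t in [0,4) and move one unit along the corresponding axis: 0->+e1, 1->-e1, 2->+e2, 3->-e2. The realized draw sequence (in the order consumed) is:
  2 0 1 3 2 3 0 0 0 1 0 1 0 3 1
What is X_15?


(2, -2)

t=0: X=(0, -1), d=2 → +e2, X_1=(0, 0)
t=1: X=(0, 0), d=0 → +e1, X_2=(1, 0)
t=2: X=(1, 0), d=1 → -e1, X_3=(0, 0)
t=3: X=(0, 0), d=3 → -e2, X_4=(0, -1)
t=4: X=(0, -1), d=2 → +e2, X_5=(0, 0)
t=5: X=(0, 0), d=3 → -e2, X_6=(0, -1)
t=6: X=(0, -1), d=0 → +e1, X_7=(1, -1)
t=7: X=(1, -1), d=0 → +e1, X_8=(2, -1)
t=8: X=(2, -1), d=0 → +e1, X_9=(3, -1)
t=9: X=(3, -1), d=1 → -e1, X_10=(2, -1)
t=10: X=(2, -1), d=0 → +e1, X_11=(3, -1)
t=11: X=(3, -1), d=1 → -e1, X_12=(2, -1)
t=12: X=(2, -1), d=0 → +e1, X_13=(3, -1)
t=13: X=(3, -1), d=3 → -e2, X_14=(3, -2)
t=14: X=(3, -2), d=1 → -e1, X_15=(2, -2)


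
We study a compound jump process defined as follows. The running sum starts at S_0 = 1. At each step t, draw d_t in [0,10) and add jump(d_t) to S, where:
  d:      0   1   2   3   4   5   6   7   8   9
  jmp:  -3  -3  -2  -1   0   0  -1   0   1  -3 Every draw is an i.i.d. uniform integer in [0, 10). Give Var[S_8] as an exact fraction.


392/25

Outcome values over d=0..9: [-3, -3, -2, -1, 0, 0, -1, 0, 1, -3]
Σy = -12, Σy² = 34, M = 10
μ = -12/10 = -6/5,  σ² = 34/10 − (-6/5)² = 49/25
Independent increments: Var[S_8] = 8·σ² = 8·(49/25) = 392/25


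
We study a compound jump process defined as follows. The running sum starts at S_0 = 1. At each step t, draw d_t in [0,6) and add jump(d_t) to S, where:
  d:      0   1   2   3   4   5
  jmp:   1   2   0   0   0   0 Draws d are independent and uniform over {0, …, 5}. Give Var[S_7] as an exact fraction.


Outcome values over d=0..5: [1, 2, 0, 0, 0, 0]
Σy = 3, Σy² = 5, M = 6
μ = 3/6 = 1/2,  σ² = 5/6 − (1/2)² = 7/12
Independent increments: Var[S_7] = 7·σ² = 7·(7/12) = 49/12

49/12


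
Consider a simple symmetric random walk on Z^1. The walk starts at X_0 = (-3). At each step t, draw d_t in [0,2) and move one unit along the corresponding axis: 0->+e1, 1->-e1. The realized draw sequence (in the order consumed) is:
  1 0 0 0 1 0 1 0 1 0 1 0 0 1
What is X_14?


t=0: X=(-3), d=1 → -e1, X_1=(-4)
t=1: X=(-4), d=0 → +e1, X_2=(-3)
t=2: X=(-3), d=0 → +e1, X_3=(-2)
t=3: X=(-2), d=0 → +e1, X_4=(-1)
t=4: X=(-1), d=1 → -e1, X_5=(-2)
t=5: X=(-2), d=0 → +e1, X_6=(-1)
t=6: X=(-1), d=1 → -e1, X_7=(-2)
t=7: X=(-2), d=0 → +e1, X_8=(-1)
t=8: X=(-1), d=1 → -e1, X_9=(-2)
t=9: X=(-2), d=0 → +e1, X_10=(-1)
t=10: X=(-1), d=1 → -e1, X_11=(-2)
t=11: X=(-2), d=0 → +e1, X_12=(-1)
t=12: X=(-1), d=0 → +e1, X_13=(0)
t=13: X=(0), d=1 → -e1, X_14=(-1)

(-1)


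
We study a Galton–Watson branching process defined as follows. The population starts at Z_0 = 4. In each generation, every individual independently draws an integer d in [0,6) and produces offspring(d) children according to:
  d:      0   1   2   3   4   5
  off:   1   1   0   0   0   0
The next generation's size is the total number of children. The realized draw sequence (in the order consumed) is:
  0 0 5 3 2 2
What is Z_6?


0

gen 0: Z_0=4, draws=[0, 0, 5, 3], offspring=[1, 1, 0, 0], Z_1=2
gen 1: Z_1=2, draws=[2, 2], offspring=[0, 0], Z_2=0
gen 2: Z_2=0, draws=[], offspring=[], Z_3=0
gen 3: Z_3=0, draws=[], offspring=[], Z_4=0
gen 4: Z_4=0, draws=[], offspring=[], Z_5=0
gen 5: Z_5=0, draws=[], offspring=[], Z_6=0


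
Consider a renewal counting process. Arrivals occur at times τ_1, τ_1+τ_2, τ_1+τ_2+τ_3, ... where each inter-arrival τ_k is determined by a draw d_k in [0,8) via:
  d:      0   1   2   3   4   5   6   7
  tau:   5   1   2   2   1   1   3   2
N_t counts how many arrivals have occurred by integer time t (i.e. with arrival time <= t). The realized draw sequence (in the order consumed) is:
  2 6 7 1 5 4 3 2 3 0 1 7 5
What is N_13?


7

draw d_1=2: τ_1=2, arrival time A_1=2
draw d_2=6: τ_2=3, arrival time A_2=5
draw d_3=7: τ_3=2, arrival time A_3=7
draw d_4=1: τ_4=1, arrival time A_4=8
draw d_5=5: τ_5=1, arrival time A_5=9
draw d_6=4: τ_6=1, arrival time A_6=10
draw d_7=3: τ_7=2, arrival time A_7=12
draw d_8=2: τ_8=2, arrival time A_8=14
draw d_9=3: τ_9=2, arrival time A_9=16
draw d_10=0: τ_10=5, arrival time A_10=21
draw d_11=1: τ_11=1, arrival time A_11=22
draw d_12=7: τ_12=2, arrival time A_12=24
draw d_13=5: τ_13=1, arrival time A_13=25
N_t over t=0..13: 0:0 1:0 2:1 3:1 4:1 5:2 6:2 7:3 8:4 9:5 10:6 11:6 12:7 13:7


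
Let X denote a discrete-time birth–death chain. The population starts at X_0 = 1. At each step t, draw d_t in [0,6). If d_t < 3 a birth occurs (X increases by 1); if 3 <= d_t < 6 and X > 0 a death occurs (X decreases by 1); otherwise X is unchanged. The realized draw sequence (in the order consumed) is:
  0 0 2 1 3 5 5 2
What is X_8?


3

t=0: X=1, d=0 → birth, X_1=2
t=1: X=2, d=0 → birth, X_2=3
t=2: X=3, d=2 → birth, X_3=4
t=3: X=4, d=1 → birth, X_4=5
t=4: X=5, d=3 → death, X_5=4
t=5: X=4, d=5 → death, X_6=3
t=6: X=3, d=5 → death, X_7=2
t=7: X=2, d=2 → birth, X_8=3


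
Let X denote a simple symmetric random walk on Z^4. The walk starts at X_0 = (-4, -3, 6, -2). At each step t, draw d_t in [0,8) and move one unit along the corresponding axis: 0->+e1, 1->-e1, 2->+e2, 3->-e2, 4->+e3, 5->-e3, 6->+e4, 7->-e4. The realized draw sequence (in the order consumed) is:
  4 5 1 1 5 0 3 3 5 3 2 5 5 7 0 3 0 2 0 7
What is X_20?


t=0: X=(-4, -3, 6, -2), d=4 → +e3, X_1=(-4, -3, 7, -2)
t=1: X=(-4, -3, 7, -2), d=5 → -e3, X_2=(-4, -3, 6, -2)
t=2: X=(-4, -3, 6, -2), d=1 → -e1, X_3=(-5, -3, 6, -2)
t=3: X=(-5, -3, 6, -2), d=1 → -e1, X_4=(-6, -3, 6, -2)
t=4: X=(-6, -3, 6, -2), d=5 → -e3, X_5=(-6, -3, 5, -2)
t=5: X=(-6, -3, 5, -2), d=0 → +e1, X_6=(-5, -3, 5, -2)
t=6: X=(-5, -3, 5, -2), d=3 → -e2, X_7=(-5, -4, 5, -2)
t=7: X=(-5, -4, 5, -2), d=3 → -e2, X_8=(-5, -5, 5, -2)
t=8: X=(-5, -5, 5, -2), d=5 → -e3, X_9=(-5, -5, 4, -2)
t=9: X=(-5, -5, 4, -2), d=3 → -e2, X_10=(-5, -6, 4, -2)
t=10: X=(-5, -6, 4, -2), d=2 → +e2, X_11=(-5, -5, 4, -2)
t=11: X=(-5, -5, 4, -2), d=5 → -e3, X_12=(-5, -5, 3, -2)
t=12: X=(-5, -5, 3, -2), d=5 → -e3, X_13=(-5, -5, 2, -2)
t=13: X=(-5, -5, 2, -2), d=7 → -e4, X_14=(-5, -5, 2, -3)
t=14: X=(-5, -5, 2, -3), d=0 → +e1, X_15=(-4, -5, 2, -3)
t=15: X=(-4, -5, 2, -3), d=3 → -e2, X_16=(-4, -6, 2, -3)
t=16: X=(-4, -6, 2, -3), d=0 → +e1, X_17=(-3, -6, 2, -3)
t=17: X=(-3, -6, 2, -3), d=2 → +e2, X_18=(-3, -5, 2, -3)
t=18: X=(-3, -5, 2, -3), d=0 → +e1, X_19=(-2, -5, 2, -3)
t=19: X=(-2, -5, 2, -3), d=7 → -e4, X_20=(-2, -5, 2, -4)

(-2, -5, 2, -4)


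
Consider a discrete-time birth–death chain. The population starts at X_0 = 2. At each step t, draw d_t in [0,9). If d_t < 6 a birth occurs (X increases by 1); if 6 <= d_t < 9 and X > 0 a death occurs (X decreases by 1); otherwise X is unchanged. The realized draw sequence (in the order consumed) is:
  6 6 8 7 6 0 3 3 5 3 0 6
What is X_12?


t=0: X=2, d=6 → death, X_1=1
t=1: X=1, d=6 → death, X_2=0
t=2: X=0, d=8 → hold, X_3=0
t=3: X=0, d=7 → hold, X_4=0
t=4: X=0, d=6 → hold, X_5=0
t=5: X=0, d=0 → birth, X_6=1
t=6: X=1, d=3 → birth, X_7=2
t=7: X=2, d=3 → birth, X_8=3
t=8: X=3, d=5 → birth, X_9=4
t=9: X=4, d=3 → birth, X_10=5
t=10: X=5, d=0 → birth, X_11=6
t=11: X=6, d=6 → death, X_12=5

5


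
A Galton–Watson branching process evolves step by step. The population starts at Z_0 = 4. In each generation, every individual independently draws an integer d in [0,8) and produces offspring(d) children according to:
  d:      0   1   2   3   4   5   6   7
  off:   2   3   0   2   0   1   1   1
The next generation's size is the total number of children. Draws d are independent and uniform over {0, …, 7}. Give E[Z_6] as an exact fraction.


Outcome values over d=0..7: [2, 3, 0, 2, 0, 1, 1, 1]
Σy = 10, Σy² = 20, M = 8
μ = 10/8 = 5/4,  σ² = 20/8 − (5/4)² = 15/16
E[Z_0] = 4
E[Z_1] = 5/4·E[Z_0] = 5
E[Z_2] = 5/4·E[Z_1] = 25/4
E[Z_3] = 5/4·E[Z_2] = 125/16
E[Z_4] = 5/4·E[Z_3] = 625/64
E[Z_5] = 5/4·E[Z_4] = 3125/256
E[Z_6] = 5/4·E[Z_5] = 15625/1024

15625/1024


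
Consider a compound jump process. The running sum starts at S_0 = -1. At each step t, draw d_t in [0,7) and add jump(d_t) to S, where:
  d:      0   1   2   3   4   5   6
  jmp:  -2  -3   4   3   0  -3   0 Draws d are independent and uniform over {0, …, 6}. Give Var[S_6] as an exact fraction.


Outcome values over d=0..6: [-2, -3, 4, 3, 0, -3, 0]
Σy = -1, Σy² = 47, M = 7
μ = -1/7 = -1/7,  σ² = 47/7 − (-1/7)² = 328/49
Independent increments: Var[S_6] = 6·σ² = 6·(328/49) = 1968/49

1968/49


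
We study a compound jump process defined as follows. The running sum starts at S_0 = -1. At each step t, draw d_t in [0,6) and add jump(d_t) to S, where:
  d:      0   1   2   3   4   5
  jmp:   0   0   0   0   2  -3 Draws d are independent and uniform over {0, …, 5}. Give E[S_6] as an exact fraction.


-2

Outcome values over d=0..5: [0, 0, 0, 0, 2, -3]
Σy = -1, Σy² = 13, M = 6
μ = -1/6 = -1/6,  σ² = 13/6 − (-1/6)² = 77/36
E[S_6] = -1 + 6·(-1/6) = -2


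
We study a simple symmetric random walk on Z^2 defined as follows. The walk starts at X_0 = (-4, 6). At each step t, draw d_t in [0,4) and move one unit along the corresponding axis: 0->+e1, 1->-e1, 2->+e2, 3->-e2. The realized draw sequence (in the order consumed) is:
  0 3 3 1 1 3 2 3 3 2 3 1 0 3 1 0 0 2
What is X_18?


t=0: X=(-4, 6), d=0 → +e1, X_1=(-3, 6)
t=1: X=(-3, 6), d=3 → -e2, X_2=(-3, 5)
t=2: X=(-3, 5), d=3 → -e2, X_3=(-3, 4)
t=3: X=(-3, 4), d=1 → -e1, X_4=(-4, 4)
t=4: X=(-4, 4), d=1 → -e1, X_5=(-5, 4)
t=5: X=(-5, 4), d=3 → -e2, X_6=(-5, 3)
t=6: X=(-5, 3), d=2 → +e2, X_7=(-5, 4)
t=7: X=(-5, 4), d=3 → -e2, X_8=(-5, 3)
t=8: X=(-5, 3), d=3 → -e2, X_9=(-5, 2)
t=9: X=(-5, 2), d=2 → +e2, X_10=(-5, 3)
t=10: X=(-5, 3), d=3 → -e2, X_11=(-5, 2)
t=11: X=(-5, 2), d=1 → -e1, X_12=(-6, 2)
t=12: X=(-6, 2), d=0 → +e1, X_13=(-5, 2)
t=13: X=(-5, 2), d=3 → -e2, X_14=(-5, 1)
t=14: X=(-5, 1), d=1 → -e1, X_15=(-6, 1)
t=15: X=(-6, 1), d=0 → +e1, X_16=(-5, 1)
t=16: X=(-5, 1), d=0 → +e1, X_17=(-4, 1)
t=17: X=(-4, 1), d=2 → +e2, X_18=(-4, 2)

(-4, 2)


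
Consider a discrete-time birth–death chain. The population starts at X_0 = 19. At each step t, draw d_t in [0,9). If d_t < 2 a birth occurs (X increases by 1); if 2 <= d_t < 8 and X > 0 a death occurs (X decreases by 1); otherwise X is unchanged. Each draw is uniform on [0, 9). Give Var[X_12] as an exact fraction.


224/27

X can drop by at most 1 per step and X_0 = 19 > T = 12, so X_t >= 19 − t >= 7 > 0 for every t <= 12: the floor at 0 (the 'and X > 0' condition) never binds. Hence X_12 = X_0 + Σ_{t<12} Y_t with i.i.d. increments Y_t = y(d_t) ∈ {+1, −1, 0}.
Outcome values over d=0..8: [1, 1, -1, -1, -1, -1, -1, -1, 0]
Σy = -4, Σy² = 8, M = 9
μ = -4/9 = -4/9,  σ² = 8/9 − (-4/9)² = 56/81
Independent increments: Var[X_12] = 12·σ² = 12·(56/81) = 224/27


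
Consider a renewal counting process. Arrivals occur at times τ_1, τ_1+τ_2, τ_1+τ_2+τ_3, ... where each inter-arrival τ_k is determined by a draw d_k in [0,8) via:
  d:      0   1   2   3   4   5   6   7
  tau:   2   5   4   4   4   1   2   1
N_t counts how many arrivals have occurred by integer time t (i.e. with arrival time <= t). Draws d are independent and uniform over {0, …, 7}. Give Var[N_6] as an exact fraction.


11124719/16777216

Inter-arrival values over d=0..7: [2, 5, 4, 4, 4, 1, 2, 1]
Each d has probability 1/8, so the pmf of τ is: f(1) = 1/4, f(2) = 1/4, f(4) = 3/8, f(5) = 1/8
Let p_n(j) = P(N_n = j), with p_0 = [1]. Condition on τ_1: p_n(0) = P(τ > n), and for j >= 1, p_n(j) = Σ_{k<=n} f(k)·p_{n−k}(j−1)
p_1 = [3/4, 1/4]  (j = 0..1)
p_2 = [1/2, 7/16, 1/16]  (j = 0..2)
p_3 = [1/2, 5/16, 11/64, 1/64]  (j = 0..3)
p_4 = [1/8, 5/8, 3/16, 15/256, 1/256]  (j = 0..4)
p_5 = [0, 9/16, 21/64, 23/256, 19/1024, 1/1024]  (j = 0..5)
p_6 = [0, 5/16, 63/128, 39/256, 19/512, 23/4096, 1/4096]  (j = 0..6)
E[N_6] = Σ j·p_6(j) = 7913/4096;  E[N_6²] = Σ j²·p_6(j) = 18003/4096
Var[N_6] = 18003/4096 − (7913/4096)² = 11124719/16777216


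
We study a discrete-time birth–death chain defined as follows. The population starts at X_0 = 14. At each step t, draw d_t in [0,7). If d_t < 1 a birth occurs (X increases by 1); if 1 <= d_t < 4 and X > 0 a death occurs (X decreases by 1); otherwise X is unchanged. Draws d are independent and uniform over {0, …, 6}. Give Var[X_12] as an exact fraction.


288/49

X can drop by at most 1 per step and X_0 = 14 > T = 12, so X_t >= 14 − t >= 2 > 0 for every t <= 12: the floor at 0 (the 'and X > 0' condition) never binds. Hence X_12 = X_0 + Σ_{t<12} Y_t with i.i.d. increments Y_t = y(d_t) ∈ {+1, −1, 0}.
Outcome values over d=0..6: [1, -1, -1, -1, 0, 0, 0]
Σy = -2, Σy² = 4, M = 7
μ = -2/7 = -2/7,  σ² = 4/7 − (-2/7)² = 24/49
Independent increments: Var[X_12] = 12·σ² = 12·(24/49) = 288/49


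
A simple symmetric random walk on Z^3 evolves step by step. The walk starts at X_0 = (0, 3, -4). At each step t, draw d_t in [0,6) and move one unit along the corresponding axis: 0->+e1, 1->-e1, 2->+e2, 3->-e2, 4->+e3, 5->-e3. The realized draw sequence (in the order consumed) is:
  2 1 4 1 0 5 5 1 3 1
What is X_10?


t=0: X=(0, 3, -4), d=2 → +e2, X_1=(0, 4, -4)
t=1: X=(0, 4, -4), d=1 → -e1, X_2=(-1, 4, -4)
t=2: X=(-1, 4, -4), d=4 → +e3, X_3=(-1, 4, -3)
t=3: X=(-1, 4, -3), d=1 → -e1, X_4=(-2, 4, -3)
t=4: X=(-2, 4, -3), d=0 → +e1, X_5=(-1, 4, -3)
t=5: X=(-1, 4, -3), d=5 → -e3, X_6=(-1, 4, -4)
t=6: X=(-1, 4, -4), d=5 → -e3, X_7=(-1, 4, -5)
t=7: X=(-1, 4, -5), d=1 → -e1, X_8=(-2, 4, -5)
t=8: X=(-2, 4, -5), d=3 → -e2, X_9=(-2, 3, -5)
t=9: X=(-2, 3, -5), d=1 → -e1, X_10=(-3, 3, -5)

(-3, 3, -5)


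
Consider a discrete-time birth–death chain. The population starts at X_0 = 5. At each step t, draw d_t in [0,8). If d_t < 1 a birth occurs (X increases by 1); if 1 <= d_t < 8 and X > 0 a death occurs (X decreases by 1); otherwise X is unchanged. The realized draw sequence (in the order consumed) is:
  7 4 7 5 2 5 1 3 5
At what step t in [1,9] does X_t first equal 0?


5

t=0: X=5, d=7 → death, X_1=4
t=1: X=4, d=4 → death, X_2=3
t=2: X=3, d=7 → death, X_3=2
t=3: X=2, d=5 → death, X_4=1
t=4: X=1, d=2 → death, X_5=0
t=5: X=0, d=5 → hold, X_6=0
t=6: X=0, d=1 → hold, X_7=0
t=7: X=0, d=3 → hold, X_8=0
t=8: X=0, d=5 → hold, X_9=0


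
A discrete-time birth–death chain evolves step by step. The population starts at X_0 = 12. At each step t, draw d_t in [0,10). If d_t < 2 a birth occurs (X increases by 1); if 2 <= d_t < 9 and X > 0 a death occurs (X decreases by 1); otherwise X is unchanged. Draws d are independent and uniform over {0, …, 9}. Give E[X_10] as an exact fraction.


X can drop by at most 1 per step and X_0 = 12 > T = 10, so X_t >= 12 − t >= 2 > 0 for every t <= 10: the floor at 0 (the 'and X > 0' condition) never binds. Hence X_10 = X_0 + Σ_{t<10} Y_t with i.i.d. increments Y_t = y(d_t) ∈ {+1, −1, 0}.
Outcome values over d=0..9: [1, 1, -1, -1, -1, -1, -1, -1, -1, 0]
Σy = -5, Σy² = 9, M = 10
μ = -5/10 = -1/2,  σ² = 9/10 − (-1/2)² = 13/20
E[X_10] = 12 + 10·(-1/2) = 7

7


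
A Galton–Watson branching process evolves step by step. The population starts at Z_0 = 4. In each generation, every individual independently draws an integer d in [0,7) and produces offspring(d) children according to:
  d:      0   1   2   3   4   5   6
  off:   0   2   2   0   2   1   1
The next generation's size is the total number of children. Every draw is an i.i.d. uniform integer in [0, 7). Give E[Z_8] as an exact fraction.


67108864/5764801

Outcome values over d=0..6: [0, 2, 2, 0, 2, 1, 1]
Σy = 8, Σy² = 14, M = 7
μ = 8/7 = 8/7,  σ² = 14/7 − (8/7)² = 34/49
E[Z_0] = 4
E[Z_1] = 8/7·E[Z_0] = 32/7
E[Z_2] = 8/7·E[Z_1] = 256/49
E[Z_3] = 8/7·E[Z_2] = 2048/343
E[Z_4] = 8/7·E[Z_3] = 16384/2401
E[Z_5] = 8/7·E[Z_4] = 131072/16807
E[Z_6] = 8/7·E[Z_5] = 1048576/117649
E[Z_7] = 8/7·E[Z_6] = 8388608/823543
E[Z_8] = 8/7·E[Z_7] = 67108864/5764801


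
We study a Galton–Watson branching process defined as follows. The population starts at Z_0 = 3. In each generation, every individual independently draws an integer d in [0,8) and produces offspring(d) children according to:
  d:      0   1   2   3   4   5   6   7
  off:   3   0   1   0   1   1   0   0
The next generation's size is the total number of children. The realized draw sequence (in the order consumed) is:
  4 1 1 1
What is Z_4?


gen 0: Z_0=3, draws=[4, 1, 1], offspring=[1, 0, 0], Z_1=1
gen 1: Z_1=1, draws=[1], offspring=[0], Z_2=0
gen 2: Z_2=0, draws=[], offspring=[], Z_3=0
gen 3: Z_3=0, draws=[], offspring=[], Z_4=0

0


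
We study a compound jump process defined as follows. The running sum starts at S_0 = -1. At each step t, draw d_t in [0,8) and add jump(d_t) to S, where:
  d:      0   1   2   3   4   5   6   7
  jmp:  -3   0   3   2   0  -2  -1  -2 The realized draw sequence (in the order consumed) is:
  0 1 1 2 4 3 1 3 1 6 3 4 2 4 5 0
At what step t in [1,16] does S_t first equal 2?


t=0: S=-1, d=0, jump=-3, S_1=-4
t=1: S=-4, d=1, jump=0, S_2=-4
t=2: S=-4, d=1, jump=0, S_3=-4
t=3: S=-4, d=2, jump=3, S_4=-1
t=4: S=-1, d=4, jump=0, S_5=-1
t=5: S=-1, d=3, jump=2, S_6=1
t=6: S=1, d=1, jump=0, S_7=1
t=7: S=1, d=3, jump=2, S_8=3
t=8: S=3, d=1, jump=0, S_9=3
t=9: S=3, d=6, jump=-1, S_10=2
t=10: S=2, d=3, jump=2, S_11=4
t=11: S=4, d=4, jump=0, S_12=4
t=12: S=4, d=2, jump=3, S_13=7
t=13: S=7, d=4, jump=0, S_14=7
t=14: S=7, d=5, jump=-2, S_15=5
t=15: S=5, d=0, jump=-3, S_16=2

10


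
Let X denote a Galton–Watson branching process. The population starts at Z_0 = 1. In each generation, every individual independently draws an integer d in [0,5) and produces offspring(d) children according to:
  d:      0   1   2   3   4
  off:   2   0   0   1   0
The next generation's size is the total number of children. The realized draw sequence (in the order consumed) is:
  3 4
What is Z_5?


gen 0: Z_0=1, draws=[3], offspring=[1], Z_1=1
gen 1: Z_1=1, draws=[4], offspring=[0], Z_2=0
gen 2: Z_2=0, draws=[], offspring=[], Z_3=0
gen 3: Z_3=0, draws=[], offspring=[], Z_4=0
gen 4: Z_4=0, draws=[], offspring=[], Z_5=0

0


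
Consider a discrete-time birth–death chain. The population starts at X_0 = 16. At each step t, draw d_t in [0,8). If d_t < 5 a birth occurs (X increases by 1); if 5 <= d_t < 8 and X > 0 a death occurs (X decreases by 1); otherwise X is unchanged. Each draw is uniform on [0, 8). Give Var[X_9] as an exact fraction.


135/16

X can drop by at most 1 per step and X_0 = 16 > T = 9, so X_t >= 16 − t >= 7 > 0 for every t <= 9: the floor at 0 (the 'and X > 0' condition) never binds. Hence X_9 = X_0 + Σ_{t<9} Y_t with i.i.d. increments Y_t = y(d_t) ∈ {+1, −1, 0}.
Outcome values over d=0..7: [1, 1, 1, 1, 1, -1, -1, -1]
Σy = 2, Σy² = 8, M = 8
μ = 2/8 = 1/4,  σ² = 8/8 − (1/4)² = 15/16
Independent increments: Var[X_9] = 9·σ² = 9·(15/16) = 135/16


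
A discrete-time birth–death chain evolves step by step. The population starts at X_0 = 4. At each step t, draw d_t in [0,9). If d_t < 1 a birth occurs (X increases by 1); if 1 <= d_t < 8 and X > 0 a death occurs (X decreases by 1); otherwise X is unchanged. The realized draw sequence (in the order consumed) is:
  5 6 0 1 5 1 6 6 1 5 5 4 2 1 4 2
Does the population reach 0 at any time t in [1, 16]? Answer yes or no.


yes

t=0: X=4, d=5 → death, X_1=3
t=1: X=3, d=6 → death, X_2=2
t=2: X=2, d=0 → birth, X_3=3
t=3: X=3, d=1 → death, X_4=2
t=4: X=2, d=5 → death, X_5=1
t=5: X=1, d=1 → death, X_6=0
t=6: X=0, d=6 → hold, X_7=0
t=7: X=0, d=6 → hold, X_8=0
t=8: X=0, d=1 → hold, X_9=0
t=9: X=0, d=5 → hold, X_10=0
t=10: X=0, d=5 → hold, X_11=0
t=11: X=0, d=4 → hold, X_12=0
t=12: X=0, d=2 → hold, X_13=0
t=13: X=0, d=1 → hold, X_14=0
t=14: X=0, d=4 → hold, X_15=0
t=15: X=0, d=2 → hold, X_16=0


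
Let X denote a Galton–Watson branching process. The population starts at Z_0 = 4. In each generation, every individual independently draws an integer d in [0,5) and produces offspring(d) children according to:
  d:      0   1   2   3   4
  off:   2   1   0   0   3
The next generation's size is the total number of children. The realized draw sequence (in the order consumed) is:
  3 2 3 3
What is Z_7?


0

gen 0: Z_0=4, draws=[3, 2, 3, 3], offspring=[0, 0, 0, 0], Z_1=0
gen 1: Z_1=0, draws=[], offspring=[], Z_2=0
gen 2: Z_2=0, draws=[], offspring=[], Z_3=0
gen 3: Z_3=0, draws=[], offspring=[], Z_4=0
gen 4: Z_4=0, draws=[], offspring=[], Z_5=0
gen 5: Z_5=0, draws=[], offspring=[], Z_6=0
gen 6: Z_6=0, draws=[], offspring=[], Z_7=0


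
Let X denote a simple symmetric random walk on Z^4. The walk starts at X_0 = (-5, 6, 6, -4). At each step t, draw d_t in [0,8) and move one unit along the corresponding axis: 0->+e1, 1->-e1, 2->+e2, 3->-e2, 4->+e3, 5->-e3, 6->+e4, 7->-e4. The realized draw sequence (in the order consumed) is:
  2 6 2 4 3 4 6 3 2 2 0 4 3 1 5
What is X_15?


(-5, 7, 8, -2)

t=0: X=(-5, 6, 6, -4), d=2 → +e2, X_1=(-5, 7, 6, -4)
t=1: X=(-5, 7, 6, -4), d=6 → +e4, X_2=(-5, 7, 6, -3)
t=2: X=(-5, 7, 6, -3), d=2 → +e2, X_3=(-5, 8, 6, -3)
t=3: X=(-5, 8, 6, -3), d=4 → +e3, X_4=(-5, 8, 7, -3)
t=4: X=(-5, 8, 7, -3), d=3 → -e2, X_5=(-5, 7, 7, -3)
t=5: X=(-5, 7, 7, -3), d=4 → +e3, X_6=(-5, 7, 8, -3)
t=6: X=(-5, 7, 8, -3), d=6 → +e4, X_7=(-5, 7, 8, -2)
t=7: X=(-5, 7, 8, -2), d=3 → -e2, X_8=(-5, 6, 8, -2)
t=8: X=(-5, 6, 8, -2), d=2 → +e2, X_9=(-5, 7, 8, -2)
t=9: X=(-5, 7, 8, -2), d=2 → +e2, X_10=(-5, 8, 8, -2)
t=10: X=(-5, 8, 8, -2), d=0 → +e1, X_11=(-4, 8, 8, -2)
t=11: X=(-4, 8, 8, -2), d=4 → +e3, X_12=(-4, 8, 9, -2)
t=12: X=(-4, 8, 9, -2), d=3 → -e2, X_13=(-4, 7, 9, -2)
t=13: X=(-4, 7, 9, -2), d=1 → -e1, X_14=(-5, 7, 9, -2)
t=14: X=(-5, 7, 9, -2), d=5 → -e3, X_15=(-5, 7, 8, -2)


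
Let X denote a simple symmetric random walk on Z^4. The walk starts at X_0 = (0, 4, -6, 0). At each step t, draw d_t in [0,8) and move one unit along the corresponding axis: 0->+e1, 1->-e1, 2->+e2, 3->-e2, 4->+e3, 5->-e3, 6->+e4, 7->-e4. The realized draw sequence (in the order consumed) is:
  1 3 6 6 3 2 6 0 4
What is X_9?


t=0: X=(0, 4, -6, 0), d=1 → -e1, X_1=(-1, 4, -6, 0)
t=1: X=(-1, 4, -6, 0), d=3 → -e2, X_2=(-1, 3, -6, 0)
t=2: X=(-1, 3, -6, 0), d=6 → +e4, X_3=(-1, 3, -6, 1)
t=3: X=(-1, 3, -6, 1), d=6 → +e4, X_4=(-1, 3, -6, 2)
t=4: X=(-1, 3, -6, 2), d=3 → -e2, X_5=(-1, 2, -6, 2)
t=5: X=(-1, 2, -6, 2), d=2 → +e2, X_6=(-1, 3, -6, 2)
t=6: X=(-1, 3, -6, 2), d=6 → +e4, X_7=(-1, 3, -6, 3)
t=7: X=(-1, 3, -6, 3), d=0 → +e1, X_8=(0, 3, -6, 3)
t=8: X=(0, 3, -6, 3), d=4 → +e3, X_9=(0, 3, -5, 3)

(0, 3, -5, 3)


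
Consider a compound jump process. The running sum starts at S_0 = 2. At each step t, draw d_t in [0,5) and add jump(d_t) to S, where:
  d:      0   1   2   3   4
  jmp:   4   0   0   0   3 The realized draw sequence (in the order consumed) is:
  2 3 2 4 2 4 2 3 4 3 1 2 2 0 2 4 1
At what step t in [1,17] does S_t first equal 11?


9

t=0: S=2, d=2, jump=0, S_1=2
t=1: S=2, d=3, jump=0, S_2=2
t=2: S=2, d=2, jump=0, S_3=2
t=3: S=2, d=4, jump=3, S_4=5
t=4: S=5, d=2, jump=0, S_5=5
t=5: S=5, d=4, jump=3, S_6=8
t=6: S=8, d=2, jump=0, S_7=8
t=7: S=8, d=3, jump=0, S_8=8
t=8: S=8, d=4, jump=3, S_9=11
t=9: S=11, d=3, jump=0, S_10=11
t=10: S=11, d=1, jump=0, S_11=11
t=11: S=11, d=2, jump=0, S_12=11
t=12: S=11, d=2, jump=0, S_13=11
t=13: S=11, d=0, jump=4, S_14=15
t=14: S=15, d=2, jump=0, S_15=15
t=15: S=15, d=4, jump=3, S_16=18
t=16: S=18, d=1, jump=0, S_17=18


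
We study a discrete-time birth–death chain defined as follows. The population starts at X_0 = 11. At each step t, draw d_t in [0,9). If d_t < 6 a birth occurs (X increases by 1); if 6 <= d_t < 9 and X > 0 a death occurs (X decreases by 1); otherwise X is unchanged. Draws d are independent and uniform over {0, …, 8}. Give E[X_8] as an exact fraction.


X can drop by at most 1 per step and X_0 = 11 > T = 8, so X_t >= 11 − t >= 3 > 0 for every t <= 8: the floor at 0 (the 'and X > 0' condition) never binds. Hence X_8 = X_0 + Σ_{t<8} Y_t with i.i.d. increments Y_t = y(d_t) ∈ {+1, −1, 0}.
Outcome values over d=0..8: [1, 1, 1, 1, 1, 1, -1, -1, -1]
Σy = 3, Σy² = 9, M = 9
μ = 3/9 = 1/3,  σ² = 9/9 − (1/3)² = 8/9
E[X_8] = 11 + 8·(1/3) = 41/3

41/3
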